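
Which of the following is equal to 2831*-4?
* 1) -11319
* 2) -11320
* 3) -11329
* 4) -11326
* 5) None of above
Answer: 5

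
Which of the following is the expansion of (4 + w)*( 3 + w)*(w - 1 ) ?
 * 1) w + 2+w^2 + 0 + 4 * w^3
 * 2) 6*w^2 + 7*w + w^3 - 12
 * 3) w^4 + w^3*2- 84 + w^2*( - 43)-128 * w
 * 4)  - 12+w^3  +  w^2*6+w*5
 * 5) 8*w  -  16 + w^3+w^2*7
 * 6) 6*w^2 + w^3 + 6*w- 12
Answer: 4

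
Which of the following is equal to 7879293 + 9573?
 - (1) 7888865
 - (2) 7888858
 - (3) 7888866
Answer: 3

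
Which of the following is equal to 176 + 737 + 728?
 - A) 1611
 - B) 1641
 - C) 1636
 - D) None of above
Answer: B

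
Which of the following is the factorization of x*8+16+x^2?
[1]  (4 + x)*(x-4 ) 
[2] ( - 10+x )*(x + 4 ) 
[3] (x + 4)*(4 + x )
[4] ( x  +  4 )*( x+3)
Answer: 3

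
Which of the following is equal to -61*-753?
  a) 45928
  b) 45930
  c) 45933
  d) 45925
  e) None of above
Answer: c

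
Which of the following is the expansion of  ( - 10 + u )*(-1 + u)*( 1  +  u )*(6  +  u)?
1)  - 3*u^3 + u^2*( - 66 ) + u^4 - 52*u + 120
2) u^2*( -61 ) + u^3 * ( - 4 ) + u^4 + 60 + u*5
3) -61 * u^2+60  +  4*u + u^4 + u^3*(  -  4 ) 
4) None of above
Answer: 3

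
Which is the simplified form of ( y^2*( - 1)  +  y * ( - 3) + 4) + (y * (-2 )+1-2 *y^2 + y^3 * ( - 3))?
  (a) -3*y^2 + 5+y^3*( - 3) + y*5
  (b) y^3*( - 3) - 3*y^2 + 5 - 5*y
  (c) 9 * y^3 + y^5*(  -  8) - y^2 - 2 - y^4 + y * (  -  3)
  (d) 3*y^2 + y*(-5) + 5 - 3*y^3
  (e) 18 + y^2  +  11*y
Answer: b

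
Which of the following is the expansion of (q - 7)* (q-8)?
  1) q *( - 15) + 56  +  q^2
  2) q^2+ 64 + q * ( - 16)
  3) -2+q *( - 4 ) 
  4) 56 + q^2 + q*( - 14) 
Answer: 1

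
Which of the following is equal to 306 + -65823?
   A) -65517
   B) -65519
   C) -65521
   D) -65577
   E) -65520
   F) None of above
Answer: A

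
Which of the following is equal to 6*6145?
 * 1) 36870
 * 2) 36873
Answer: 1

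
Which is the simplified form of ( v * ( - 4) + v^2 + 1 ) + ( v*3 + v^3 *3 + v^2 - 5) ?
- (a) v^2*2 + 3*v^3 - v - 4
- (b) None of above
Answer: a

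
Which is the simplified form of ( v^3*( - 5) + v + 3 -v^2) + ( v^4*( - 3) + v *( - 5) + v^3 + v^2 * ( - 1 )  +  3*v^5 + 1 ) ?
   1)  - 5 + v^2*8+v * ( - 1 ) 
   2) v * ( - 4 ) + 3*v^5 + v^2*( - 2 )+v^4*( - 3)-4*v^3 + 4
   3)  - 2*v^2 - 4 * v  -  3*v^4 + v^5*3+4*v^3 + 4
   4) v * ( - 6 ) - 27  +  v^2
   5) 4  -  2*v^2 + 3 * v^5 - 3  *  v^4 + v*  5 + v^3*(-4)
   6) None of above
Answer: 2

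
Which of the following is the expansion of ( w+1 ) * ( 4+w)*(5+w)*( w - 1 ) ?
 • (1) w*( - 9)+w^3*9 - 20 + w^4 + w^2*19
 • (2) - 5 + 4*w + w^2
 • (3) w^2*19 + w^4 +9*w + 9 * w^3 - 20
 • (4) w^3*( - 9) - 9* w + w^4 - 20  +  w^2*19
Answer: 1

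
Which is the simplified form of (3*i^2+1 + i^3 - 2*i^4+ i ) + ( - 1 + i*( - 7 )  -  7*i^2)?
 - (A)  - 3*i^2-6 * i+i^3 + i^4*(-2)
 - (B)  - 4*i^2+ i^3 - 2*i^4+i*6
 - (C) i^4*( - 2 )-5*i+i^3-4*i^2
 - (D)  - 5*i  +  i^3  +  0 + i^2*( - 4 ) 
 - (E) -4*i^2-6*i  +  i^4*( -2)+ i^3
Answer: E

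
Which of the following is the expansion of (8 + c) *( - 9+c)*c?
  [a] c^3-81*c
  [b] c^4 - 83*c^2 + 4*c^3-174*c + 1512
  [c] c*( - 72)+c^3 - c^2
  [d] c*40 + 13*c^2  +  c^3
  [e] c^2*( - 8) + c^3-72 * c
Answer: c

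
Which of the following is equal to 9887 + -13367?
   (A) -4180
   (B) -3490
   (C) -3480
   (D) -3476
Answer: C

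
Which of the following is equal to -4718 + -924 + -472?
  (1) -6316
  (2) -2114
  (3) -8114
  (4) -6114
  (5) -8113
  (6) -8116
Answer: 4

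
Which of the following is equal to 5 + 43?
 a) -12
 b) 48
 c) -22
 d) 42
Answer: b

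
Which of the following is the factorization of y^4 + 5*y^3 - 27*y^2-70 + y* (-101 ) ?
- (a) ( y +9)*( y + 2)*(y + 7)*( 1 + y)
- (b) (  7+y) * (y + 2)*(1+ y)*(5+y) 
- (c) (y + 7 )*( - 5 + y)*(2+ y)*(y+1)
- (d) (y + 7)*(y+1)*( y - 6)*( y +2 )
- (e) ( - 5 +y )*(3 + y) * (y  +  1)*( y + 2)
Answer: c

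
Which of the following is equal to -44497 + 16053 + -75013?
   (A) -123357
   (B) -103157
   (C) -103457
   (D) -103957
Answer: C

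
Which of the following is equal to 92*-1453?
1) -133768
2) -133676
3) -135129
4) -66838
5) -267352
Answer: 2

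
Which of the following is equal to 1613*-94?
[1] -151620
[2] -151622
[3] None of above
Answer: 2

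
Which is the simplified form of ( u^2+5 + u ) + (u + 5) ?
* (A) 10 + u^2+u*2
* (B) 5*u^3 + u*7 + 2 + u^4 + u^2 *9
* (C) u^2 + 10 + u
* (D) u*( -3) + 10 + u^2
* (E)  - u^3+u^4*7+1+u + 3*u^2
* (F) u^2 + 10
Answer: A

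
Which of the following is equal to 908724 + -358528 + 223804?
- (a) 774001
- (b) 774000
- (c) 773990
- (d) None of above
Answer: b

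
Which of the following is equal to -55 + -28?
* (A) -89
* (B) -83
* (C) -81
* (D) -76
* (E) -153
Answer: B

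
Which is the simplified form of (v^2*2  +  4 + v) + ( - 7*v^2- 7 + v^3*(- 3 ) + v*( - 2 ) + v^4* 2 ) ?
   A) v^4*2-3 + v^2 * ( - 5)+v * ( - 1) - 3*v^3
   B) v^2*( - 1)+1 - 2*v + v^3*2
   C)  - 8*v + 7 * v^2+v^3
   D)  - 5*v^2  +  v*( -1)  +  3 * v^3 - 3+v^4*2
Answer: A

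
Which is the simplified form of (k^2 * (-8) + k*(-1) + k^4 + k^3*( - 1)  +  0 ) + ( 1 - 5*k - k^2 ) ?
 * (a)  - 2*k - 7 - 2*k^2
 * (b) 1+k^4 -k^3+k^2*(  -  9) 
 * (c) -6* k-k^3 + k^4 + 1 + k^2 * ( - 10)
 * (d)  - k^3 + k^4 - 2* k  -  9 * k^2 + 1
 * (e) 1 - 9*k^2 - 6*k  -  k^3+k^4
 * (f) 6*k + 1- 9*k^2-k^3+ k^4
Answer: e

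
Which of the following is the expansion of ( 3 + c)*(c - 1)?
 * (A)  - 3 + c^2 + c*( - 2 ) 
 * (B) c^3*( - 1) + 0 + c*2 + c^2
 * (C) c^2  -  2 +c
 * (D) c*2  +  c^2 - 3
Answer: D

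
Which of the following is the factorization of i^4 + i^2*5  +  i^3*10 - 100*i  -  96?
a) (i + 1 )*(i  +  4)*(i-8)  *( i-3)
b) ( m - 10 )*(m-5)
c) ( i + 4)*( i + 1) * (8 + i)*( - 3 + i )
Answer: c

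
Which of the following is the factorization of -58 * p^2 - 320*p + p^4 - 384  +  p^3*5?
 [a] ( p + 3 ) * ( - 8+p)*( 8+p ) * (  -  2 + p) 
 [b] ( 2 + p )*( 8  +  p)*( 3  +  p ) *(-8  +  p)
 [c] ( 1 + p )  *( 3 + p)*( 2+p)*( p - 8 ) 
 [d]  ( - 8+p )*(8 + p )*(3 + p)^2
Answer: b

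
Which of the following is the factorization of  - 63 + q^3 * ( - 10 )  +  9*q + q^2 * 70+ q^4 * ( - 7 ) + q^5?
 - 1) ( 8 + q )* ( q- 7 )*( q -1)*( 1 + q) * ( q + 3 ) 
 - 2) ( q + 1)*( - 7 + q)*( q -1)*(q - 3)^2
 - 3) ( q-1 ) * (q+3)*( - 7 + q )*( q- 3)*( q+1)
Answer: 3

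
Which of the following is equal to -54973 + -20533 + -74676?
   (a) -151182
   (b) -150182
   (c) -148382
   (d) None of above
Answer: b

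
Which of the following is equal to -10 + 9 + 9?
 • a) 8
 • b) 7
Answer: a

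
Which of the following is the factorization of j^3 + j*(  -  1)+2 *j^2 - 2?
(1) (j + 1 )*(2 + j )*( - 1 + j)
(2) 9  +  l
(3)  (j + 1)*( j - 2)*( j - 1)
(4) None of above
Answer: 1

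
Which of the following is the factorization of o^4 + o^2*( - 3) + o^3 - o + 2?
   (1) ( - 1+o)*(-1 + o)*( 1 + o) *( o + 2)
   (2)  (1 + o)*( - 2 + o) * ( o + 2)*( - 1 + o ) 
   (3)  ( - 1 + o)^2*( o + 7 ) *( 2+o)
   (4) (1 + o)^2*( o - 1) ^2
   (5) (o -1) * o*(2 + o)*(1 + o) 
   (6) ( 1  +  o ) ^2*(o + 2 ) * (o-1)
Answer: 1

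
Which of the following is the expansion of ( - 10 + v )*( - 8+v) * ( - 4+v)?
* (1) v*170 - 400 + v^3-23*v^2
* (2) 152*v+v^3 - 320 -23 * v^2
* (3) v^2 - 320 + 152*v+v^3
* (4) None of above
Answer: 4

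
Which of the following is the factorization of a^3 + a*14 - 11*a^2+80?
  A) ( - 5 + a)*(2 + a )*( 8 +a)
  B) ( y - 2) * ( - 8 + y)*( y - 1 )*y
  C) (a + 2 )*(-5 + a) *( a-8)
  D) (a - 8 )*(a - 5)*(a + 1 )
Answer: C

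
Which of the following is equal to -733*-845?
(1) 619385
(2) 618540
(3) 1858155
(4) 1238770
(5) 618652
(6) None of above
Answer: 1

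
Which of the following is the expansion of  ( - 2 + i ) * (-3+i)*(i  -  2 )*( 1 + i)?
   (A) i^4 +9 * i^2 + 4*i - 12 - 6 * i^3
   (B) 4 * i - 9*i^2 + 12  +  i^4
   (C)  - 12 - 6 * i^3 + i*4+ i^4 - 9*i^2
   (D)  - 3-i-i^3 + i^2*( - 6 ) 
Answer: A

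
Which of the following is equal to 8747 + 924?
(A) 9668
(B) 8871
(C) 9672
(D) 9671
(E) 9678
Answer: D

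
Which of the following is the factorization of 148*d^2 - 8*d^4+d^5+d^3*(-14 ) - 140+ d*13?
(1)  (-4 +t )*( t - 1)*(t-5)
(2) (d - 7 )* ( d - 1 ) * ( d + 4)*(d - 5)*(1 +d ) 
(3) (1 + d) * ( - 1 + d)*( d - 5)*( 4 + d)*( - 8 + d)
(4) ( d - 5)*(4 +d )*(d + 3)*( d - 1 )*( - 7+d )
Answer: 2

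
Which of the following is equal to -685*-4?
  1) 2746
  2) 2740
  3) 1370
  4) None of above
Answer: 2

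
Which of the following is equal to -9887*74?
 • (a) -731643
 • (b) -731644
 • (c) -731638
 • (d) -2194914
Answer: c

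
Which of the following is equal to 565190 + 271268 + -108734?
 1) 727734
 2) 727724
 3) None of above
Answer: 2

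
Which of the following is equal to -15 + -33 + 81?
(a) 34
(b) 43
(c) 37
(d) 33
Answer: d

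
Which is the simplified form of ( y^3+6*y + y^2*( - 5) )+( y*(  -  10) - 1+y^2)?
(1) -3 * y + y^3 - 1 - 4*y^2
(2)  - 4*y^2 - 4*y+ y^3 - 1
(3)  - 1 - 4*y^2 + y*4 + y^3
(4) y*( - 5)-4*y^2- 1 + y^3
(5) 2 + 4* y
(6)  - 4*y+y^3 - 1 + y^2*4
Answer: 2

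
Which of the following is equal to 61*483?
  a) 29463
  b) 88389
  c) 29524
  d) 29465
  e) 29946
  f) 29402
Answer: a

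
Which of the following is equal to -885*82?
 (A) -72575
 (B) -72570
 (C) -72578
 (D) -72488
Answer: B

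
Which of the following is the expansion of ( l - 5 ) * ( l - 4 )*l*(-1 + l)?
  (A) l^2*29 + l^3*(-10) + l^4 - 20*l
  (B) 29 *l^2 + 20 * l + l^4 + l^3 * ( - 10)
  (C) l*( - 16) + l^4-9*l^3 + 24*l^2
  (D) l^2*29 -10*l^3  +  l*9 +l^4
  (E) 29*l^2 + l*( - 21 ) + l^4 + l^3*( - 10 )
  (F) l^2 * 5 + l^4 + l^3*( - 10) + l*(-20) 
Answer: A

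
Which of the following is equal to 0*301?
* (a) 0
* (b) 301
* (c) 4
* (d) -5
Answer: a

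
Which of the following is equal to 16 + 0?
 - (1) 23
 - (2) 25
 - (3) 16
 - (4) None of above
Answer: 3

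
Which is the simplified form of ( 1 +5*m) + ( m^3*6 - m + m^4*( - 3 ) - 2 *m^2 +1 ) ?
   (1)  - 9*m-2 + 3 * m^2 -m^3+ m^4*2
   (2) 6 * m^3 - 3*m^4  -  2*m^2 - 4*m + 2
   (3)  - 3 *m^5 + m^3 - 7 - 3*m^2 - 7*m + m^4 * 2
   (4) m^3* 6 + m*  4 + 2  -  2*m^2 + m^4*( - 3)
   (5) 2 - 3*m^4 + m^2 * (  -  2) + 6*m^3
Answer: 4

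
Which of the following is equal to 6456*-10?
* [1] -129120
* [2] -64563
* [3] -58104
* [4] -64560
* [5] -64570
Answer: 4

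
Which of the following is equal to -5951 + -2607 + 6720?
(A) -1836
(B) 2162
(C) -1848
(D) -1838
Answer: D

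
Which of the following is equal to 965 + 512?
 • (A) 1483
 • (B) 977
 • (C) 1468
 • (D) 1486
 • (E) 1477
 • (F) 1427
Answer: E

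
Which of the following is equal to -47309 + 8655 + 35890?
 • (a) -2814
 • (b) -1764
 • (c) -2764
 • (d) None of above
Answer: c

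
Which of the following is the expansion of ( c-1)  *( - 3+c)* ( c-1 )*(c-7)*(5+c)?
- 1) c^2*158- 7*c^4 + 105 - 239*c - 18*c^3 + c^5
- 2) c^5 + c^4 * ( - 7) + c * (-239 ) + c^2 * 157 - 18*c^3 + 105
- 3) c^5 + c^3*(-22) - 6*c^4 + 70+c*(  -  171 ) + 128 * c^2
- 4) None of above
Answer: 1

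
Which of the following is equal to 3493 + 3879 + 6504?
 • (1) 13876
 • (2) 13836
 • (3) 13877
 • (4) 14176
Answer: 1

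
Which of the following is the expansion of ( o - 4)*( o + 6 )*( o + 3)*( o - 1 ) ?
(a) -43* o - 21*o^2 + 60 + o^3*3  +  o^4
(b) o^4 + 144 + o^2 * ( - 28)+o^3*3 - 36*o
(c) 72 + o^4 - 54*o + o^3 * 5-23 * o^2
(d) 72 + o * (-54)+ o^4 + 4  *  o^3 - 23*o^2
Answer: d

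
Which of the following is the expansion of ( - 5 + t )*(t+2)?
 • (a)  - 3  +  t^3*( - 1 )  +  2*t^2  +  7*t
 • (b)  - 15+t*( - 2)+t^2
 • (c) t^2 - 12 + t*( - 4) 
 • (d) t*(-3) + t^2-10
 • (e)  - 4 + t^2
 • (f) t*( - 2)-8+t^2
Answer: d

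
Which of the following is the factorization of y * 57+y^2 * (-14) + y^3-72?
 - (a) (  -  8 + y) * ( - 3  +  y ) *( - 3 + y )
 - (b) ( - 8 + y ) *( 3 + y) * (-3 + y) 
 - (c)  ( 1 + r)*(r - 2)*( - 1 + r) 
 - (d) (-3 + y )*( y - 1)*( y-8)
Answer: a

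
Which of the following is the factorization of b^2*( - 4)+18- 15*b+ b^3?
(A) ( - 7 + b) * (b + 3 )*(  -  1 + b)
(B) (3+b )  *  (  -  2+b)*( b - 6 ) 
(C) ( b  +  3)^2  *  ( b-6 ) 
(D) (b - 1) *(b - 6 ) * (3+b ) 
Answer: D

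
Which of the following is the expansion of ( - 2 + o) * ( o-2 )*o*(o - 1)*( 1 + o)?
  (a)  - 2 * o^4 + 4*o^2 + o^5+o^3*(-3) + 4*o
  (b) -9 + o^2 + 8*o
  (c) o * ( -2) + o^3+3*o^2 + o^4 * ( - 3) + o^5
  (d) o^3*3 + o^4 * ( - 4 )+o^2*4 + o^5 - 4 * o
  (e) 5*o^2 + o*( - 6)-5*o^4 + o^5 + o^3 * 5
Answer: d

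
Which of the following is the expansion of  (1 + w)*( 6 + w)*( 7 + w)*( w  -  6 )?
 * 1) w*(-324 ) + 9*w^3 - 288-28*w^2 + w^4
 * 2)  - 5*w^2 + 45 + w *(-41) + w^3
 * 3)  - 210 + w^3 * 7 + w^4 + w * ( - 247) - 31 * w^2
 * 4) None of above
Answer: 4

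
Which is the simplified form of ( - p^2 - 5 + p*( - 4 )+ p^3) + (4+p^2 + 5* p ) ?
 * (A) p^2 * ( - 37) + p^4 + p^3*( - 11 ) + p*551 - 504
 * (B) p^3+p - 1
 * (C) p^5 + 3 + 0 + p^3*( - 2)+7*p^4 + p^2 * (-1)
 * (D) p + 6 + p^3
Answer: B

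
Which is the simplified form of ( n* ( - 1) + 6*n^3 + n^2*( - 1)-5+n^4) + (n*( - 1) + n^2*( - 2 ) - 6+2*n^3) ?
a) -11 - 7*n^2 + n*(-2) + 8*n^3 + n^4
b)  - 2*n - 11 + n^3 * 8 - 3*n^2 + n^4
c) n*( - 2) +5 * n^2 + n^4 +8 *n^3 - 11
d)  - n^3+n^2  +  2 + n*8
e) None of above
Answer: b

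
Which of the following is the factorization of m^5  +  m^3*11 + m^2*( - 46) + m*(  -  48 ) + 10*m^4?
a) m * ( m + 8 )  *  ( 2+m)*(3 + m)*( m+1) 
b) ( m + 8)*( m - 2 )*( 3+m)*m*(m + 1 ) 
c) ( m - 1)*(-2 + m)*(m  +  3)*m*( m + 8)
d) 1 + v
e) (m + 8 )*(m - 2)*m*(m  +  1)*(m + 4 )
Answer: b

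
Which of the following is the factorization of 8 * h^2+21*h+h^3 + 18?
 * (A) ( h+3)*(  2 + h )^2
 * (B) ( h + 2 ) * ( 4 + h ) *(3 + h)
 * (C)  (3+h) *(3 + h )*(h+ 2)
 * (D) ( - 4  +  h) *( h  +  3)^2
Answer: C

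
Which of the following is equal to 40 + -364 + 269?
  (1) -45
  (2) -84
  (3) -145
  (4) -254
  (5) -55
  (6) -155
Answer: 5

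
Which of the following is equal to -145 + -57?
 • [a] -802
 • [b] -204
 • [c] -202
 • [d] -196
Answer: c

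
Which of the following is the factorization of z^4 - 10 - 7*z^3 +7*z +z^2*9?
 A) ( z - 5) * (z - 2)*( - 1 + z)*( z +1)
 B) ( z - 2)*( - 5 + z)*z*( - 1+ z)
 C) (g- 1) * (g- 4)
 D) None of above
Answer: A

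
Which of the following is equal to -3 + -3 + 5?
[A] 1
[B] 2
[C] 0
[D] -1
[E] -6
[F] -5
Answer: D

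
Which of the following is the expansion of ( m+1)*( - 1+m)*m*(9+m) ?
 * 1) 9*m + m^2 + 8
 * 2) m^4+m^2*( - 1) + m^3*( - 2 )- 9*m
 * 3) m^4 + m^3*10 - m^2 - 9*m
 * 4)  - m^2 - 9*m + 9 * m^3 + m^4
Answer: 4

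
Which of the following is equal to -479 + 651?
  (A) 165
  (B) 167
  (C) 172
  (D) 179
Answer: C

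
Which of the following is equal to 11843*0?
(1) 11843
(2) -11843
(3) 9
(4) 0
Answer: 4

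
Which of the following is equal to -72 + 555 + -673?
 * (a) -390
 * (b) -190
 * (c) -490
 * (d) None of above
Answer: b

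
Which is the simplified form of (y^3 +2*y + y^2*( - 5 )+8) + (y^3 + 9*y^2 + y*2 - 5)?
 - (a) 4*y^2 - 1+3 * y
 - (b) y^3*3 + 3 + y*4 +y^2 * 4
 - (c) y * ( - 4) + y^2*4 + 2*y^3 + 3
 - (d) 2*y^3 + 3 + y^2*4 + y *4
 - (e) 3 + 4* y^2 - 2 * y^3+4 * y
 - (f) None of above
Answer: d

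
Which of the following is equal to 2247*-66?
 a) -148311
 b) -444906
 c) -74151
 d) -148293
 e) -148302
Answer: e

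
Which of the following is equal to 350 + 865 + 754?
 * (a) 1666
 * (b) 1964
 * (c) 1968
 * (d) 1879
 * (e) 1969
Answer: e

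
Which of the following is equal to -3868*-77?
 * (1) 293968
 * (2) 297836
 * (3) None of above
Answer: 2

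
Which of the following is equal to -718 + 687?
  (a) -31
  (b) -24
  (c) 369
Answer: a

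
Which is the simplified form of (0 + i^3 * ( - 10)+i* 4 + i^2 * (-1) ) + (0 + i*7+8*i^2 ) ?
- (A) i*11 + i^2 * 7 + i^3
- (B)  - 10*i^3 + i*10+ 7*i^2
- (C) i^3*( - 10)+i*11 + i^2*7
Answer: C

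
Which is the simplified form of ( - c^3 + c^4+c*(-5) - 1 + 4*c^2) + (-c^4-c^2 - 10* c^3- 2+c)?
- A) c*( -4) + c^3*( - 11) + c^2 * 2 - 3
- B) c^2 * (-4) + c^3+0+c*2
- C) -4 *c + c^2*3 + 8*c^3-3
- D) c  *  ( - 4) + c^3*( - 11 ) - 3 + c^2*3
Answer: D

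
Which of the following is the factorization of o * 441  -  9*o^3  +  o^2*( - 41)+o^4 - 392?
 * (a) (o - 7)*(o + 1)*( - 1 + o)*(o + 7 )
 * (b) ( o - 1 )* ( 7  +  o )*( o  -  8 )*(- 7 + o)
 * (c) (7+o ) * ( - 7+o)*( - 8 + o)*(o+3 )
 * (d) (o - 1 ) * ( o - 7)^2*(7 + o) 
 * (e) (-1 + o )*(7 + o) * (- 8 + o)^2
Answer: b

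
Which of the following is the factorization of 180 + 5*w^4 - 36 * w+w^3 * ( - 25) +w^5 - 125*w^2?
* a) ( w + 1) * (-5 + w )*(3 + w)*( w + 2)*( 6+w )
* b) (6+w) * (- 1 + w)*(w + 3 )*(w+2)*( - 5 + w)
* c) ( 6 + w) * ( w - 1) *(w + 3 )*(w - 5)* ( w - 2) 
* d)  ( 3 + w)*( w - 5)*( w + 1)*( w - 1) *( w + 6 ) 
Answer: b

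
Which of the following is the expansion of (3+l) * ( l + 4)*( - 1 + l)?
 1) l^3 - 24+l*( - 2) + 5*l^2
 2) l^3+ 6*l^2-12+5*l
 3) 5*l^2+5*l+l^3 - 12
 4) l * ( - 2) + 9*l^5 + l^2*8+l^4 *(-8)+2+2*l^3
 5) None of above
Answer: 2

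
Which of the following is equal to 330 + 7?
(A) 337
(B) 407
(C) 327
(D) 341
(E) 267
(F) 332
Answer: A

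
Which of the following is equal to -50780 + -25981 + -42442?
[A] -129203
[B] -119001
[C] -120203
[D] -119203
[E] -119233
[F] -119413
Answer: D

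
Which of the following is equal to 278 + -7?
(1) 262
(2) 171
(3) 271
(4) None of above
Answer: 3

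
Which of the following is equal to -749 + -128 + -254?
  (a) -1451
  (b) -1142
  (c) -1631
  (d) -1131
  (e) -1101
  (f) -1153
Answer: d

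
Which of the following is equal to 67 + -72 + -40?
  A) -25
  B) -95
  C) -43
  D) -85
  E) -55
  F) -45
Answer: F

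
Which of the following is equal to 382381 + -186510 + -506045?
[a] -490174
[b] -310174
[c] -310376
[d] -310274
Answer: b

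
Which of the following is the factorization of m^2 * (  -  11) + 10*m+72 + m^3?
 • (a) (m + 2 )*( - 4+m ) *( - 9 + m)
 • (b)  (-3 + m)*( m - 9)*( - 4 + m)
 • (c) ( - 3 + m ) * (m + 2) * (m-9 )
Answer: a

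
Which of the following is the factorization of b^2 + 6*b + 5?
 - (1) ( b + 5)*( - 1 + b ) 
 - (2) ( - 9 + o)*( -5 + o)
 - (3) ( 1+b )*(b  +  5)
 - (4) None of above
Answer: 3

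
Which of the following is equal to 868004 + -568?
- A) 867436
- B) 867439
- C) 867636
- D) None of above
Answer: A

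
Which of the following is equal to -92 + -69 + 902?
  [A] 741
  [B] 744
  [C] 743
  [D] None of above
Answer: A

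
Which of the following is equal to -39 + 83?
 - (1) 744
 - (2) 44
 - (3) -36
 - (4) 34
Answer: 2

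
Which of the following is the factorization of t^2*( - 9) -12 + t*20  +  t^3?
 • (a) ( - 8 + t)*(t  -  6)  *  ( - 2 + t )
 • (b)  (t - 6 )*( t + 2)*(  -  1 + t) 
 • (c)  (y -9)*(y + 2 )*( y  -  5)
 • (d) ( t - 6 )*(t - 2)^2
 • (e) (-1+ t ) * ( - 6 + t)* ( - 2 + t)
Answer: e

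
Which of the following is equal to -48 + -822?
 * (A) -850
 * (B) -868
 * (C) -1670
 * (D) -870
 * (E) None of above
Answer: D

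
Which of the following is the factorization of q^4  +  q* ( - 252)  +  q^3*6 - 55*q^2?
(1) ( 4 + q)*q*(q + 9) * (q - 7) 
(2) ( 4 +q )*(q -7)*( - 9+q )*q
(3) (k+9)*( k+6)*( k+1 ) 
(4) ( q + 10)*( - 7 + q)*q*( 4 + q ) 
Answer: 1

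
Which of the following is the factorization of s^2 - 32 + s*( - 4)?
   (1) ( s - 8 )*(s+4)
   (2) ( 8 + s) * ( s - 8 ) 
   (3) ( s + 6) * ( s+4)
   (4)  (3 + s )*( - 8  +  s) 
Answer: 1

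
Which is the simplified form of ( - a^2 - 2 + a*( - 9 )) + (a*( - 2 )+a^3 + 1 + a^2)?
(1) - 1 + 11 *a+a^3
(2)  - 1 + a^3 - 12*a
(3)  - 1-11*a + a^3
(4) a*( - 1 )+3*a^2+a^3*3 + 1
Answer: 3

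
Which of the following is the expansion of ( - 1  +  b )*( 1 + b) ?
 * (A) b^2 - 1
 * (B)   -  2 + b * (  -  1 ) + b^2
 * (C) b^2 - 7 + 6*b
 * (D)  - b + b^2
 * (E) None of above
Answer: A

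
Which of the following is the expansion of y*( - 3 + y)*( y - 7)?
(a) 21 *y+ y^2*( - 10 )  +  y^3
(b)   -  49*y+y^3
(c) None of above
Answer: a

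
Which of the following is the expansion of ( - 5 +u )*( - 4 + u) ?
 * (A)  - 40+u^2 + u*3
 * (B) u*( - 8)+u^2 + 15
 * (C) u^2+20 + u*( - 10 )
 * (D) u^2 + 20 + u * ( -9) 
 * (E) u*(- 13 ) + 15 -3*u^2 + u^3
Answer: D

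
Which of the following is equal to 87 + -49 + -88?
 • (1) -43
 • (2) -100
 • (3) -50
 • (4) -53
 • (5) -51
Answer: 3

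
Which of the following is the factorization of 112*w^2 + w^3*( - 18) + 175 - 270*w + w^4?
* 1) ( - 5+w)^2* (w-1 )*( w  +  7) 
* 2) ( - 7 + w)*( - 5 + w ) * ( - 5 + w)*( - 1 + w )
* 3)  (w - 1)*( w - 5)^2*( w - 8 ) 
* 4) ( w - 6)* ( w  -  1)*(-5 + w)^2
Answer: 2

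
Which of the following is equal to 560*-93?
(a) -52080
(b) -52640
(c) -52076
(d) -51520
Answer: a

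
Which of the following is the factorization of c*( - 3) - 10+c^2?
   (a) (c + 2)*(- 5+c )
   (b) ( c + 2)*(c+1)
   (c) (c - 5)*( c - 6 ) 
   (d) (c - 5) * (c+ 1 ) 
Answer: a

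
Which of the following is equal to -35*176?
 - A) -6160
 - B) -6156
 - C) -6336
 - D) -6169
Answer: A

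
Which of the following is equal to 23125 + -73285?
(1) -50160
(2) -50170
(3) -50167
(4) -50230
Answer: 1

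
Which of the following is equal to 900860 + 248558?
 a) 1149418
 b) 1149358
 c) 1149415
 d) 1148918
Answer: a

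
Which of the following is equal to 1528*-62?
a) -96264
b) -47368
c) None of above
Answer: c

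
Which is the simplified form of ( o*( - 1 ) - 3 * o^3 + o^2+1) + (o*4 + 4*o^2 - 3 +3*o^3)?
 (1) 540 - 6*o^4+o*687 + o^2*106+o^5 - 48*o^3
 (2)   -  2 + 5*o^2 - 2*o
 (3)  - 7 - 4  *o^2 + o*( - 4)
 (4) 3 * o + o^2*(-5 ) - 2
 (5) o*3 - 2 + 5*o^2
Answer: 5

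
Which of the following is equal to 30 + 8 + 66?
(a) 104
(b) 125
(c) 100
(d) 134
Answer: a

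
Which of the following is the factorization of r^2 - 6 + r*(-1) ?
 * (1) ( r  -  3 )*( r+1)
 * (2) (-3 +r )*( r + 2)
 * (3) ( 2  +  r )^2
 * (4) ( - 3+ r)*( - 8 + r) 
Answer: 2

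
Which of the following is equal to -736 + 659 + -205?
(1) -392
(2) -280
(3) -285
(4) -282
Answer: 4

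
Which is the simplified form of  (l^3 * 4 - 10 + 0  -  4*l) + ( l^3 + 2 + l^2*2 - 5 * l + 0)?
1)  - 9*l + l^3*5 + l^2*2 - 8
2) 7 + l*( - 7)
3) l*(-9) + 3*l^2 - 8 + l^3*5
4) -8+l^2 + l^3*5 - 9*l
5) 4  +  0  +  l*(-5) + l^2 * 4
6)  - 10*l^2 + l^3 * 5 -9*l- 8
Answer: 1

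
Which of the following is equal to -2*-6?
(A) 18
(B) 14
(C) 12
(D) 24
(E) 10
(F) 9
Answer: C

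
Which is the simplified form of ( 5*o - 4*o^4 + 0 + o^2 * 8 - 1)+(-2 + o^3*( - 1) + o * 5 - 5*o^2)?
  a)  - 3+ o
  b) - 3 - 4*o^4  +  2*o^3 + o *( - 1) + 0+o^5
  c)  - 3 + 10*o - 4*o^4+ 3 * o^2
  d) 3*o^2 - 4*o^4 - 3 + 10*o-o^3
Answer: d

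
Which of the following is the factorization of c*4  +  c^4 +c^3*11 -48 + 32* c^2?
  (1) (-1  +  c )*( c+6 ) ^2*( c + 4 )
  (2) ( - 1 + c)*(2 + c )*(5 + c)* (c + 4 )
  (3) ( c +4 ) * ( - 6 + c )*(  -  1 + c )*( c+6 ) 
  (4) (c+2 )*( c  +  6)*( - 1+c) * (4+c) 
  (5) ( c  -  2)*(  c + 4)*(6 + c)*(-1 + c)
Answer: 4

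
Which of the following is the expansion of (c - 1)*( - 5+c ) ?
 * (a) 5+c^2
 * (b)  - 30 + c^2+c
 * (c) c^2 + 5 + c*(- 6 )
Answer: c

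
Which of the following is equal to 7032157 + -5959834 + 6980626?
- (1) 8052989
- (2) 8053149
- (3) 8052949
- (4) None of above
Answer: 3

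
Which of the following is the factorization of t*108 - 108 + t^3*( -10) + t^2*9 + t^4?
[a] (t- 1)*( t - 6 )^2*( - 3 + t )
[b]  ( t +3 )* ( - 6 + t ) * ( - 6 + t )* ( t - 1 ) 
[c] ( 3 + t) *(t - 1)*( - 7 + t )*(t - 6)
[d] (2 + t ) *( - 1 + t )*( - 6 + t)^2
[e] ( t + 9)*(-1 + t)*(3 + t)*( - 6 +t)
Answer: b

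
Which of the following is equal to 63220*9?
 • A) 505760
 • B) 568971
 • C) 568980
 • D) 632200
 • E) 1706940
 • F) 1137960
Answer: C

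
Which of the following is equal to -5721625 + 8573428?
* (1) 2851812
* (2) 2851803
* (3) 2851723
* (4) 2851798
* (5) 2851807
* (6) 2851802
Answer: 2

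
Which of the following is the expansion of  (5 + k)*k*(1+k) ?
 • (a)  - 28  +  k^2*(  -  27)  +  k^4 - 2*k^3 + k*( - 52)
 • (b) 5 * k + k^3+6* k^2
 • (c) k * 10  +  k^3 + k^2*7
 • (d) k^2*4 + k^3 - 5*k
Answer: b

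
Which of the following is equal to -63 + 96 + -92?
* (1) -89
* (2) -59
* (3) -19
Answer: 2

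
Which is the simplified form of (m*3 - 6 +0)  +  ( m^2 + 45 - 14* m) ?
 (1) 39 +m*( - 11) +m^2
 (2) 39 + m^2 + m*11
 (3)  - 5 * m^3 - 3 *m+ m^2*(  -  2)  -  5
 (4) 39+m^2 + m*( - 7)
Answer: 1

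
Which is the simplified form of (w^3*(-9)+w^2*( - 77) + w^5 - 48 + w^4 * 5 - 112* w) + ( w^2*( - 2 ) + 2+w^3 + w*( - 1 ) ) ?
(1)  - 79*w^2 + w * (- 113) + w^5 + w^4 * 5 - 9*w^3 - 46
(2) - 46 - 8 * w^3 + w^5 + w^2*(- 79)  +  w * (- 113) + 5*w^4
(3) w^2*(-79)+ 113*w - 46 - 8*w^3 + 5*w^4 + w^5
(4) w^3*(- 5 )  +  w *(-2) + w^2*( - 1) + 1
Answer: 2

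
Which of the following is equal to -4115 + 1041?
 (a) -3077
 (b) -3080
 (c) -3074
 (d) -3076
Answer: c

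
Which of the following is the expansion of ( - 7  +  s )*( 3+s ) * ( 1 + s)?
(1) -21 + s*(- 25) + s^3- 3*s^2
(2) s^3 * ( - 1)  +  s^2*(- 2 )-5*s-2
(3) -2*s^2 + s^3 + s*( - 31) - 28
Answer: 1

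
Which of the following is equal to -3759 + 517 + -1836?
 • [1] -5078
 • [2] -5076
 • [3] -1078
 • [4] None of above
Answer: 1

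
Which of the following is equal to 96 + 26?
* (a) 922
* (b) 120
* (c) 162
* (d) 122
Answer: d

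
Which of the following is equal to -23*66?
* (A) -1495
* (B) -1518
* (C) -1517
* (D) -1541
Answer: B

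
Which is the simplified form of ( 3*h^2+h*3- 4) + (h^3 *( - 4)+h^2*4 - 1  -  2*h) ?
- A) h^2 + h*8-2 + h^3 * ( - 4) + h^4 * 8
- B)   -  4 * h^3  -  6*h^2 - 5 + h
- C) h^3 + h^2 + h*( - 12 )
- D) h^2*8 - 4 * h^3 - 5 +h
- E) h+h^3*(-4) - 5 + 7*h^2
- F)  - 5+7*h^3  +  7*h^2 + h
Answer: E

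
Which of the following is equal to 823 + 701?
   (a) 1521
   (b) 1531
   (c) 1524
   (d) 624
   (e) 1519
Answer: c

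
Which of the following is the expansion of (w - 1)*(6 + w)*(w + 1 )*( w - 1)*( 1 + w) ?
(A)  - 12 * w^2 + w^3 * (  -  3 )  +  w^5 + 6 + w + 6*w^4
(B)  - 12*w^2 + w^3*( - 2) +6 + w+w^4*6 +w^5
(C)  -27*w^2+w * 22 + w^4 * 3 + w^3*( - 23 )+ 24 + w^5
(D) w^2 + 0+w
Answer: B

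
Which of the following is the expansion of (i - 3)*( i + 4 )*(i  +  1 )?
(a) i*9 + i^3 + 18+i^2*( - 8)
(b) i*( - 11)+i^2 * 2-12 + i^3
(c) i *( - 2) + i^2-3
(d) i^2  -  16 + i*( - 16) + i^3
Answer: b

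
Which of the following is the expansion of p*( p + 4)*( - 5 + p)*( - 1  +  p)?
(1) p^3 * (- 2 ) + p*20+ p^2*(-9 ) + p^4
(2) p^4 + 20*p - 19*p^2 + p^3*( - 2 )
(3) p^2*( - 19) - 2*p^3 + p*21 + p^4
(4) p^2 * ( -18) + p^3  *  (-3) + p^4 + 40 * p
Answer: 2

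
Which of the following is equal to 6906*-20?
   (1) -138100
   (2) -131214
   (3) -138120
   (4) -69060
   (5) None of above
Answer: 3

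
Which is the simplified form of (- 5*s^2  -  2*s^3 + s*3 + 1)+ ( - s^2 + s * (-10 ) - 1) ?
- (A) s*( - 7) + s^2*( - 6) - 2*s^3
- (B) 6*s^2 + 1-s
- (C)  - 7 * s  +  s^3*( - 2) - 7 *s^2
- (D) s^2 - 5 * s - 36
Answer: A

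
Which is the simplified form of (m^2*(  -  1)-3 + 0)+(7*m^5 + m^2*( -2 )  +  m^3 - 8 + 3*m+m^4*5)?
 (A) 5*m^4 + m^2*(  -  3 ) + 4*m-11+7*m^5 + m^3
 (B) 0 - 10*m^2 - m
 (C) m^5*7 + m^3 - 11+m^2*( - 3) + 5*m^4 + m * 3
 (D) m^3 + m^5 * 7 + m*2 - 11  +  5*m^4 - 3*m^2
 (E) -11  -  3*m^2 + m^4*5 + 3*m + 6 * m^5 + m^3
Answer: C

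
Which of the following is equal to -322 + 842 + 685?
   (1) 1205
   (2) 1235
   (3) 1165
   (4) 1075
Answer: 1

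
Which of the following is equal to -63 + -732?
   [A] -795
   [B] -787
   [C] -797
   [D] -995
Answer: A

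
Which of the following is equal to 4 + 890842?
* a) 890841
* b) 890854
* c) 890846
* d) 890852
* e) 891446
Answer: c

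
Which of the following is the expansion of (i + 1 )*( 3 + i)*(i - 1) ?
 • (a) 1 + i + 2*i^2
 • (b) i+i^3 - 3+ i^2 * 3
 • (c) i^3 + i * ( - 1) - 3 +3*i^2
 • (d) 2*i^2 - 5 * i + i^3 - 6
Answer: c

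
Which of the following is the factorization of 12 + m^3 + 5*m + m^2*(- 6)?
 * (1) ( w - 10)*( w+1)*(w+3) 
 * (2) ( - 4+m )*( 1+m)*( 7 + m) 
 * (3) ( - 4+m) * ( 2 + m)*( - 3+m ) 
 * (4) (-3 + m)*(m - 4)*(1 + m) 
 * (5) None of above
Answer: 4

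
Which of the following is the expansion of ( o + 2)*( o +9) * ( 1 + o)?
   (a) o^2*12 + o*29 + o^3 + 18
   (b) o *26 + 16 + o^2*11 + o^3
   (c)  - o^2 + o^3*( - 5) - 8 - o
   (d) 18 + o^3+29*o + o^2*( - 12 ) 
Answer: a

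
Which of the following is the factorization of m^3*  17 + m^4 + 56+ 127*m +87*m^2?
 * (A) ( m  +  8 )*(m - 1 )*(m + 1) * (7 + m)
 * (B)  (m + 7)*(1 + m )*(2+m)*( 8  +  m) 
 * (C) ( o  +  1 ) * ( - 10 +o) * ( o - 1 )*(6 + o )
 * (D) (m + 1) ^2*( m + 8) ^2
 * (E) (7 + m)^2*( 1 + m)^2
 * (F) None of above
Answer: F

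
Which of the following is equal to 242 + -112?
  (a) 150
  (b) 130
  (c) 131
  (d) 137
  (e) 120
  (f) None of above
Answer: b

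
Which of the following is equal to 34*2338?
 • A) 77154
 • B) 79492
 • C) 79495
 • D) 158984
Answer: B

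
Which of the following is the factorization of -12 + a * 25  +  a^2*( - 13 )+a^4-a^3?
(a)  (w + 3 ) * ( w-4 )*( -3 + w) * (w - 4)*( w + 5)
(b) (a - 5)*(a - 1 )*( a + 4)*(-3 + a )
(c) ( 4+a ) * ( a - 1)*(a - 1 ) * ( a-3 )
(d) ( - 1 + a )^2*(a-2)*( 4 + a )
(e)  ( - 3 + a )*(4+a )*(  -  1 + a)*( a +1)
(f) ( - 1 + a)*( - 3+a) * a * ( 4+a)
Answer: c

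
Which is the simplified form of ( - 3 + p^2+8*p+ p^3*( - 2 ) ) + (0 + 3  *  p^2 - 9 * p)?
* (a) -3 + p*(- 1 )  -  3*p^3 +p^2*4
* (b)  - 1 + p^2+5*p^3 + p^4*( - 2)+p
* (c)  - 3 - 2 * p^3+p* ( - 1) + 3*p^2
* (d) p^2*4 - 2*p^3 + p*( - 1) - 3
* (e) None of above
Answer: d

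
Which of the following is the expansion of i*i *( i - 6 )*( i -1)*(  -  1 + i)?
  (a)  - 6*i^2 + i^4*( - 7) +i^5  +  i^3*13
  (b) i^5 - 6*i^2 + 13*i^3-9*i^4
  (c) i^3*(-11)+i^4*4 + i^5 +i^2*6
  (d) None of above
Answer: d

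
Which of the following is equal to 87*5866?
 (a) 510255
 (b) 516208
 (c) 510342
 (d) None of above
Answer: c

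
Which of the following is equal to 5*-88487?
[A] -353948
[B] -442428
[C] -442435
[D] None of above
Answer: C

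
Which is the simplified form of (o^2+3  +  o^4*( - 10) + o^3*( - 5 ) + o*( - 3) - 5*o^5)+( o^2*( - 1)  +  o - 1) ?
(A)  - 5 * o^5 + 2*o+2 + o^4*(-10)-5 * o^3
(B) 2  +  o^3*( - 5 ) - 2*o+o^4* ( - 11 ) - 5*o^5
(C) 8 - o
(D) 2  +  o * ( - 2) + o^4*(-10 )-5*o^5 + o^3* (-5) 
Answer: D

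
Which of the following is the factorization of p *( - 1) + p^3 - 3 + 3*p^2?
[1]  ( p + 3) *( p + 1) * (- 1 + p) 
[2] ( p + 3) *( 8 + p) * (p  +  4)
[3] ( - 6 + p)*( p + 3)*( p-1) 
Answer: 1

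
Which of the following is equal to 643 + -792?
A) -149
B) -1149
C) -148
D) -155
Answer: A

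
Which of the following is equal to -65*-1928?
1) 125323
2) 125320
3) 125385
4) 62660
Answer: 2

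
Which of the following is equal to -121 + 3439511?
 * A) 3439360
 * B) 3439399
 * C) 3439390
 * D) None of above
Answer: C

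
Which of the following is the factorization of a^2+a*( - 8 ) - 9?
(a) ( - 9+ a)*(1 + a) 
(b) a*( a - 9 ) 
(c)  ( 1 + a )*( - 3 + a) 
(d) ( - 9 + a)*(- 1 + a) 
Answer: a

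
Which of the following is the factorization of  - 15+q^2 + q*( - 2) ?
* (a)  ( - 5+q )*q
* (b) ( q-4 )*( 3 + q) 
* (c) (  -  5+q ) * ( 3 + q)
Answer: c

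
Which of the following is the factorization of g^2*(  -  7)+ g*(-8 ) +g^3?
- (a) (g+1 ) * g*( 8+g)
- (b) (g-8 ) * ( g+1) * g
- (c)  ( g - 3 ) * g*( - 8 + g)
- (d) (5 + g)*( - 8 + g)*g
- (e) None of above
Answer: b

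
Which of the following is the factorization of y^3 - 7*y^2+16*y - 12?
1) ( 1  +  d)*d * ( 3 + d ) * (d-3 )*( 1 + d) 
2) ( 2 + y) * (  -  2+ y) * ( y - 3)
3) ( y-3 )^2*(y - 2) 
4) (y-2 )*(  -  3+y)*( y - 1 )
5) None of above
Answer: 5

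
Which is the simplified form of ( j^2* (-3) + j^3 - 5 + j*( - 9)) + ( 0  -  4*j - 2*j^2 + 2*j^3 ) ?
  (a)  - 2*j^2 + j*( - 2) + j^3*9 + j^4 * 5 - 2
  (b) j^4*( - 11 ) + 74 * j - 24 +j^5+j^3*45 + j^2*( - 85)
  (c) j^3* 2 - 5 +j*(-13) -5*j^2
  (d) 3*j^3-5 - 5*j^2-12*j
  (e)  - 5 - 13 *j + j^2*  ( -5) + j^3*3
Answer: e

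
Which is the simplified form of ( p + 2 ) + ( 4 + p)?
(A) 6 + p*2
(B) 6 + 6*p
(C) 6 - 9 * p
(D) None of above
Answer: A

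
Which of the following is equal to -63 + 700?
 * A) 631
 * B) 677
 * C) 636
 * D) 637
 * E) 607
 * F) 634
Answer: D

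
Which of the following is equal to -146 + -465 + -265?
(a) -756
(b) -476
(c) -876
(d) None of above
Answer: c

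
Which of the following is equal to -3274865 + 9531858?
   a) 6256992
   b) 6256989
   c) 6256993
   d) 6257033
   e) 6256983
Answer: c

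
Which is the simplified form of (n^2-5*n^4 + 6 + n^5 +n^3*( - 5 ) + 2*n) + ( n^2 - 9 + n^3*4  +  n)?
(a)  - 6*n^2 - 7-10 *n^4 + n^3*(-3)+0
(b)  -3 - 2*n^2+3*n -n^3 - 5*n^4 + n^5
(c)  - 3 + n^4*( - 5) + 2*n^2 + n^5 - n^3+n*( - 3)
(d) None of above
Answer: d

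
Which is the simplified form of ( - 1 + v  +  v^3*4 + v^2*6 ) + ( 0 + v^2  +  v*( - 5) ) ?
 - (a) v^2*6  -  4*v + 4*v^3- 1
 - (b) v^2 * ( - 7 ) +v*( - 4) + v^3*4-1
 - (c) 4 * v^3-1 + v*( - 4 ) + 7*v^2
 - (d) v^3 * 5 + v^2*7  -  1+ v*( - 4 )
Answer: c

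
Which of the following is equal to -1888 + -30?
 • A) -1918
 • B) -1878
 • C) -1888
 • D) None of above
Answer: A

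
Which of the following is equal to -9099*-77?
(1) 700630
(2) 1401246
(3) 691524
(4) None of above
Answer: 4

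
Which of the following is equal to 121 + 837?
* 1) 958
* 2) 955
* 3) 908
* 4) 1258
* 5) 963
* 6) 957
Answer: 1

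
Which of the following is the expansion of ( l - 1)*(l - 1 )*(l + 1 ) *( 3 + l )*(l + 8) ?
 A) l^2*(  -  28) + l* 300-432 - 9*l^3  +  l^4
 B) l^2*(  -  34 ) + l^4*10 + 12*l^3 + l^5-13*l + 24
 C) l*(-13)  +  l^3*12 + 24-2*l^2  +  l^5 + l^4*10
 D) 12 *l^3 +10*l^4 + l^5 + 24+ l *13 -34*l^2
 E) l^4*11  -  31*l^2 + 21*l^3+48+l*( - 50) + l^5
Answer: B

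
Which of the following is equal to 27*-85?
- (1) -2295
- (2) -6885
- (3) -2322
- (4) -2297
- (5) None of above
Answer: 1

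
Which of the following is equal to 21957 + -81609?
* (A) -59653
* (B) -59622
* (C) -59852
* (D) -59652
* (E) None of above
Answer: D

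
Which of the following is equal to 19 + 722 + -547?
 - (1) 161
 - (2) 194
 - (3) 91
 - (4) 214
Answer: 2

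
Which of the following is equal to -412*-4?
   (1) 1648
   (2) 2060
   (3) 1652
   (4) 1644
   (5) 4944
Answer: 1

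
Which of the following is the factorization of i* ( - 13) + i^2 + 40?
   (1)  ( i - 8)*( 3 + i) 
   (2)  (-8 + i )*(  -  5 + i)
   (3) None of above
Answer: 2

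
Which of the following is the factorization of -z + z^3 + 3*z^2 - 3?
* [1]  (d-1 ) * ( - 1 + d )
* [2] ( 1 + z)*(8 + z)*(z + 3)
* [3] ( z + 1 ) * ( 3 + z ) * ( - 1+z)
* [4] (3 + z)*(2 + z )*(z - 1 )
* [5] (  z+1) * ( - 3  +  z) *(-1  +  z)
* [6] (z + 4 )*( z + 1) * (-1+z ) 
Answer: 3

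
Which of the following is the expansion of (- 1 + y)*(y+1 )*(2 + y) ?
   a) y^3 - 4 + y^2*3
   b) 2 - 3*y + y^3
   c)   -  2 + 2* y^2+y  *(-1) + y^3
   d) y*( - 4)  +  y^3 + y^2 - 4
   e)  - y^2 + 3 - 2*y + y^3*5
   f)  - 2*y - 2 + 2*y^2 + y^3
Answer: c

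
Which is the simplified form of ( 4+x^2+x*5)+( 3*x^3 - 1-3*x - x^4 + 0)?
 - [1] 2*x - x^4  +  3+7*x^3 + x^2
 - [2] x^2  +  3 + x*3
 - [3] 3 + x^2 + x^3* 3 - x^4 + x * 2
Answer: 3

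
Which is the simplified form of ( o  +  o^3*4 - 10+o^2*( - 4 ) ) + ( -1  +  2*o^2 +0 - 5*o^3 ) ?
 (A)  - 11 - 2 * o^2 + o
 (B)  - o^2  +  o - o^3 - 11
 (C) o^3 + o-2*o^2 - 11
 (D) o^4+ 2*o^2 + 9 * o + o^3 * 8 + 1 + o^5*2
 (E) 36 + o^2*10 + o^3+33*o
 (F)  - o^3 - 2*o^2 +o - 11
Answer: F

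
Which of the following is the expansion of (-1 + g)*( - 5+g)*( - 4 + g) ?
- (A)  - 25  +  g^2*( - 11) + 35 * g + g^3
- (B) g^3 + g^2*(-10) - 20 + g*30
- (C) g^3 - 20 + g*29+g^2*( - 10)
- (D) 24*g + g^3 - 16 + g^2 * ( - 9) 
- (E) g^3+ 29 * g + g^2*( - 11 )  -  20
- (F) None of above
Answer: C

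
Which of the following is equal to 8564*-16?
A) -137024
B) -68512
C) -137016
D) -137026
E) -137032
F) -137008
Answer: A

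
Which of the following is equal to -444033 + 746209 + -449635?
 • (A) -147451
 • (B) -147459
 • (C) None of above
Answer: B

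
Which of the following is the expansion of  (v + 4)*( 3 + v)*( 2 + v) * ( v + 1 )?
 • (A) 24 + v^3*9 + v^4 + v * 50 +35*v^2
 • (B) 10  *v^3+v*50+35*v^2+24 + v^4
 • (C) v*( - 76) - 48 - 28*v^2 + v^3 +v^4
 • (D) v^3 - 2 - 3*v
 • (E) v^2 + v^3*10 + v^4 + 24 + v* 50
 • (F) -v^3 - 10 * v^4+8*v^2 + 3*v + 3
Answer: B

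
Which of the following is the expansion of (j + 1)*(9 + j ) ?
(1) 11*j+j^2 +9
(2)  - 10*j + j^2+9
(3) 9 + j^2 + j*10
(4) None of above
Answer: 3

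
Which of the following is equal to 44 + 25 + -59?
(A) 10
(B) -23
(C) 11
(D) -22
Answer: A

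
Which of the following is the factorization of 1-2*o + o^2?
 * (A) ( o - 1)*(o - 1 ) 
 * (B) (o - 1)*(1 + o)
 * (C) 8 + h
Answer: A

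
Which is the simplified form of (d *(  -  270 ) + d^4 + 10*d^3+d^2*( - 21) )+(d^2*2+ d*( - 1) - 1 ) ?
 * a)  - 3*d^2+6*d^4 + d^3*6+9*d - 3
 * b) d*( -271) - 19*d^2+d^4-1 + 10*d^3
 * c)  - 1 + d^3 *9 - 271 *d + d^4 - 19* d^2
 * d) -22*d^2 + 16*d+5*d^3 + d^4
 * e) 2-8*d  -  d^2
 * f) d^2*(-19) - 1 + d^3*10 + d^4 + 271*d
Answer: b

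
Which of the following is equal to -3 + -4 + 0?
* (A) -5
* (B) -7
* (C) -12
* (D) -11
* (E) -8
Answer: B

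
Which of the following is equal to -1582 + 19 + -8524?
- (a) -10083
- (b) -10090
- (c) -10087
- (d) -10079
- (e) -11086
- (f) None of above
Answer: c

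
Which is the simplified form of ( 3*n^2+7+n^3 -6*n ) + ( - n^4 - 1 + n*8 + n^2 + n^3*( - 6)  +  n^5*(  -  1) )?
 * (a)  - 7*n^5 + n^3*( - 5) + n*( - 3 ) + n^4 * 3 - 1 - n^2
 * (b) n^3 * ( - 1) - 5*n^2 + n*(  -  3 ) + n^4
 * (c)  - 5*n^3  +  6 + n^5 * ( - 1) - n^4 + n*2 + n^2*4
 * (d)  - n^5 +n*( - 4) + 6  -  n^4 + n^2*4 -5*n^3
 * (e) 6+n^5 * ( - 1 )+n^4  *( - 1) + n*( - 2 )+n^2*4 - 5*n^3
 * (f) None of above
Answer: c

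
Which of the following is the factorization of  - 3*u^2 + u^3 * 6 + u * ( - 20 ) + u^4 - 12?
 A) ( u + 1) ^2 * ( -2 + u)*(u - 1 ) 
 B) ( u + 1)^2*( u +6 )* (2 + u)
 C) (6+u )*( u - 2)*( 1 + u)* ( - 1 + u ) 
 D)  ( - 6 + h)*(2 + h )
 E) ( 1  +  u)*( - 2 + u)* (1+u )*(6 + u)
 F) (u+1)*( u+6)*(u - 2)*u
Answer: E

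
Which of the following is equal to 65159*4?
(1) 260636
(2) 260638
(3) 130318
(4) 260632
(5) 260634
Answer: 1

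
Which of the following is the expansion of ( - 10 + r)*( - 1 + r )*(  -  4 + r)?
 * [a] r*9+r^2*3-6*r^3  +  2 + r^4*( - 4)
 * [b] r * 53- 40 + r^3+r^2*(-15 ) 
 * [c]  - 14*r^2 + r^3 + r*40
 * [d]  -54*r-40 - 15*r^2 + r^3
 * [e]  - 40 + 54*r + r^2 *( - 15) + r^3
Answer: e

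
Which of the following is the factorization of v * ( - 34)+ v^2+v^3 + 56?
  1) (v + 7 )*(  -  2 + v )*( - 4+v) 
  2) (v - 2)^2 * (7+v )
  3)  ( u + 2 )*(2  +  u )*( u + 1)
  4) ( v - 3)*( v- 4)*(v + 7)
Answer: 1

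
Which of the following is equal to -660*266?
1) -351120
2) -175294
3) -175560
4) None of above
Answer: 3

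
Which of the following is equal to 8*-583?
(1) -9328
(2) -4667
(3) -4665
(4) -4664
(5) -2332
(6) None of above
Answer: 4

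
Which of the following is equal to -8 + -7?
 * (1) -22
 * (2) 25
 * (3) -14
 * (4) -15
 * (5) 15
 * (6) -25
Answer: 4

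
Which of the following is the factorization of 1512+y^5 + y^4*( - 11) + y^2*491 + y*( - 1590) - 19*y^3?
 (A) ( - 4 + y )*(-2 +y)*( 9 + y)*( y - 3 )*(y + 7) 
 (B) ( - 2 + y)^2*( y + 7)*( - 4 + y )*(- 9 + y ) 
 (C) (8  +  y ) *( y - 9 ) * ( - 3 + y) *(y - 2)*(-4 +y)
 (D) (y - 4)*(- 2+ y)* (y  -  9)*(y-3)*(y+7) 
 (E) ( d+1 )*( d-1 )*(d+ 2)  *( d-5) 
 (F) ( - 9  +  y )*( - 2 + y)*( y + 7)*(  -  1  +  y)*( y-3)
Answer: D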